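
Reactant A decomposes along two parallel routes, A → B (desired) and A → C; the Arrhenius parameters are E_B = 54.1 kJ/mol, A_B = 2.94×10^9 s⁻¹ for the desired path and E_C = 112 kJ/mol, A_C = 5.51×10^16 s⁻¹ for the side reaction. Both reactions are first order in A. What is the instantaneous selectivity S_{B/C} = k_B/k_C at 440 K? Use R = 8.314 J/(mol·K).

0.399

k_B/k_C = (A_B/A_C)·exp[−(E_B−E_C)/(RT)] = (A_B/A_C)·exp[(E_C−E_B)/(RT)].
(E_C−E_B)/(RT) = (112−54.1)×10³/(8.314×440) = 57900/3658 = 15.83.
k_B/k_C = (2.94×10^9/5.51×10^16)·exp(15.83) = 5.336×10^-8 × 7.479×10^6 = 0.399.
Since E_B < E_C, lowering the temperature improves selectivity toward B.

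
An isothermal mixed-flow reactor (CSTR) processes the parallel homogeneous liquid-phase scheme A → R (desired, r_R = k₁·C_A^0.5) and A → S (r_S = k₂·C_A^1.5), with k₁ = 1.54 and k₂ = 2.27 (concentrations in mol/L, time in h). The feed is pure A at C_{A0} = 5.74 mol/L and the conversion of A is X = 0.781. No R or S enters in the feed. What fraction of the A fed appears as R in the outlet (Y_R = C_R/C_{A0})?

0.274

Exit C_A = C_{A0}(1−X) = 5.74×0.219 = 1.257 mol/L.
In a CSTR the entire volume is at exit conditions, so r_R = 1.54×1.257^0.5 = 1.727 and r_S = 2.27×1.257^1.5 = 3.199.
Fraction of consumed A going to R: r_R/(r_R+r_S) = 0.3505.
C_R = 0.3505·C_{A0}·X = 0.3505×5.74×0.781 = 1.57 mol/L; Y_R = C_R/C_{A0} = 0.274.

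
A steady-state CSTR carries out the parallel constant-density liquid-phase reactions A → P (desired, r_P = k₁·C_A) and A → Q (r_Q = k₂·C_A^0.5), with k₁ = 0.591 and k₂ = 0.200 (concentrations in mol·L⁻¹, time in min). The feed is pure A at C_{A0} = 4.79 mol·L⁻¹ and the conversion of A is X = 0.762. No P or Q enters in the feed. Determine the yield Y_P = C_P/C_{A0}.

Exit C_A = C_{A0}(1−X) = 4.79×0.238 = 1.140 mol·L⁻¹.
A CSTR operates uniformly at the exit composition, giving r_P = 0.6738 and r_Q = 0.2135 (each k·C_A^n at C_A = 1.140).
Fraction of consumed A going to P: r_P/(r_P+r_Q) = 0.7593.
C_P = 0.7593·C_{A0}·X = 0.7593×4.79×0.762 = 2.77 mol·L⁻¹; Y_P = C_P/C_{A0} = 0.579.

0.579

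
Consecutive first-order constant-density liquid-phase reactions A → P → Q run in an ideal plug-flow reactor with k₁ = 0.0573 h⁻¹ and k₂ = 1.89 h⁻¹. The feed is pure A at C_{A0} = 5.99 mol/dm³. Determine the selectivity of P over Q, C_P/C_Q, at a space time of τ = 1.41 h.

0.523

Solving the coupled first-order balances gives C_P(τ) = [k₁/(k₂−k₁)]·C_{A0}·(e^(−k₁τ) − e^(−k₂τ)).
e^(−k₁τ) = e^(−0.0573×1.41) = e^(−0.08079) = 0.9224; e^(−k₂τ) = e^(−2.665) = 0.06961.
C_P = 0.0573×5.99/(1.89−0.0573) × (0.9224−0.06961) = 0.1873×0.8528 = 0.1597 mol/dm³.
C_A = C_{A0}e^(−k₁τ) = 5.525 mol/dm³, so C_Q = C_{A0}−C_A−C_P = 0.3052 mol/dm³; C_P/C_Q = 0.523.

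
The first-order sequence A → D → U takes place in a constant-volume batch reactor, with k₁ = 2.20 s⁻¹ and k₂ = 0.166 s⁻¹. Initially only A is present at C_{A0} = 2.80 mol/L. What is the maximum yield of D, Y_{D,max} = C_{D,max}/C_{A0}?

Evaluating C_D at t_opt = ln(k₂/k₁)/(k₂−k₁) gives C_{D,max}/C_{A0} = (k₁/k₂)^[k₂/(k₂−k₁)].
= (2.20/0.166)^(0.166/(0.166−2.20)) = (13.25)^(-0.08161) = 0.8099.

0.810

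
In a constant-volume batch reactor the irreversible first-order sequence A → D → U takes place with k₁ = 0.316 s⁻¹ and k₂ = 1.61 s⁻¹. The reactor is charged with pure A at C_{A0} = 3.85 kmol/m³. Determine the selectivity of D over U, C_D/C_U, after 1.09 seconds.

0.815

The intermediate concentration in a first-order A→B→C sequence is C_D = k₁C_{A0}(e^(−k₁t) − e^(−k₂t))/(k₂−k₁).
e^(−k₁t) = e^(−0.316×1.09) = e^(−0.3444) = 0.7086; e^(−k₂t) = e^(−1.755) = 0.1729.
C_D = 0.316×3.85/(1.61−0.316) × (0.7086−0.1729) = 0.9402×0.5357 = 0.5037 kmol/m³.
C_A = C_{A0}e^(−k₁t) = 2.728 kmol/m³, so C_U = C_{A0}−C_A−C_D = 0.6182 kmol/m³; C_D/C_U = 0.815.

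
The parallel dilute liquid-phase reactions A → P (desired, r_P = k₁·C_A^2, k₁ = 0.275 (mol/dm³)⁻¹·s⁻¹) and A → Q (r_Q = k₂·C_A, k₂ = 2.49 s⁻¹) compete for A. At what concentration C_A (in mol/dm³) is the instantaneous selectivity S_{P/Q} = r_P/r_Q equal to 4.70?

42.6 mol/dm³

S_{P/Q} = (k₁/k₂)·C_A ⇒ C_A = S·k₂/k₁.
= 4.70×2.49/0.275 = 42.6 mol/dm³.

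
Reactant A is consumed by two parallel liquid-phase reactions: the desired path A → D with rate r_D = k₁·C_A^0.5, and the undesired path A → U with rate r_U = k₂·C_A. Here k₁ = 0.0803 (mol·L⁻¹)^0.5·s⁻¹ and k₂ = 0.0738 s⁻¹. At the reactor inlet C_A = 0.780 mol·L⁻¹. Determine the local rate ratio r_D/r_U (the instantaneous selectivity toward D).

S_{D/U} = r_D/r_U = (k₁·C_A^0.5)/(k₂·C_A) = (k₁/k₂)·C_A^-0.5.
= (0.0803×0.7800^0.5) / (0.0738×0.7800) = 0.07092/0.05756 = 1.23.
The undesired path is higher order in A, so low C_A (CSTR or dilute feed) favours D.

1.23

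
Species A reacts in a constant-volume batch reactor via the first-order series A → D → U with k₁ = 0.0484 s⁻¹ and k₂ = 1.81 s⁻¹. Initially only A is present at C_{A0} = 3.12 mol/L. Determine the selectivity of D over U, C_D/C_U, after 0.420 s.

Solving the coupled first-order balances gives C_D(t) = [k₁/(k₂−k₁)]·C_{A0}·(e^(−k₁t) − e^(−k₂t)).
e^(−k₁t) = e^(−0.0484×0.420) = e^(−0.02033) = 0.9799; e^(−k₂t) = e^(−0.7602) = 0.4676.
C_D = 0.0484×3.12/(1.81−0.0484) × (0.9799−0.4676) = 0.08572×0.5123 = 0.04392 mol/L.
C_A = C_{A0}e^(−k₁t) = 3.057 mol/L, so C_U = C_{A0}−C_A−C_D = 0.01887 mol/L; C_D/C_U = 2.33.

2.33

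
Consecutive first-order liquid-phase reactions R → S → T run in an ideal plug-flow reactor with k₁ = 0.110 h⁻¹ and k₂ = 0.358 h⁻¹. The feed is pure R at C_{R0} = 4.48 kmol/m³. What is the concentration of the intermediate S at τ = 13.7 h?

0.426 kmol/m³

The intermediate concentration in a first-order A→B→C sequence is C_S = k₁C_{R0}(e^(−k₁τ) − e^(−k₂τ))/(k₂−k₁).
e^(−k₁τ) = e^(−0.110×13.7) = e^(−1.507) = 0.2216; e^(−k₂τ) = e^(−4.905) = 0.007412.
C_S = 0.110×4.48/(0.358−0.110) × (0.2216−0.007412) = 1.987×0.2142 = 0.4256 kmol/m³.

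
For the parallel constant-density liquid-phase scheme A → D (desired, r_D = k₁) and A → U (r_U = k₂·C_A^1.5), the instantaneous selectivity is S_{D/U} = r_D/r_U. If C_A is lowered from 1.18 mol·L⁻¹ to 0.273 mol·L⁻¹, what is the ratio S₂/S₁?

S_{D/U} = (k₁/k₂)·C_A^-1.5, so S₂/S₁ = (C_{A,2}/C_{A,1})^-1.5.
= (0.273/1.18)^(-1.5) = (0.2314)^(-1.5) = 8.99.
Selectivity toward D rises as C_A falls — low-concentration operation is favoured.

8.99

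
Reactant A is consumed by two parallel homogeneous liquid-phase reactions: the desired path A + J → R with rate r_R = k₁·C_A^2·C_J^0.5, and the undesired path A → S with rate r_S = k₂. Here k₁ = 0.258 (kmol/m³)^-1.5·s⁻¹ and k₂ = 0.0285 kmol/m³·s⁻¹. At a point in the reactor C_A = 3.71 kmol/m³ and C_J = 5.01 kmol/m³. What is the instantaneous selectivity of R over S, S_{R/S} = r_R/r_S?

S_{R/S} = r_R/r_S = (k₁·C_A^2·C_J^0.5)/(k₂) = (k₁/k₂)·C_A^2·C_J^0.5.
= (0.258×3.710^2×5.010^0.5) / (0.0285) = 7.949/0.02850 = 279.
Since the desired path is higher order in A, keeping C_A high (PFR or concentrated feed) favours R.

279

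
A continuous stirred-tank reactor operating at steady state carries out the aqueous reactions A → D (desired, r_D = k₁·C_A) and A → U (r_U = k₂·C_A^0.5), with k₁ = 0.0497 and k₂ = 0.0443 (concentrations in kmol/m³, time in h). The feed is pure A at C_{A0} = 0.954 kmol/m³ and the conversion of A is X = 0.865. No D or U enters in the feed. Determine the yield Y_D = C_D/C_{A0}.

0.248

Exit C_A = C_{A0}(1−X) = 0.954×0.135 = 0.1288 kmol/m³.
In a CSTR the entire volume is at exit conditions, so r_D = 0.0497×0.1288 = 0.006401 and r_U = 0.0443×0.1288^0.5 = 0.01590.
Fraction of consumed A going to D: r_D/(r_D+r_U) = 0.2870.
C_D = 0.2870·C_{A0}·X = 0.2870×0.954×0.865 = 0.237 kmol/m³; Y_D = C_D/C_{A0} = 0.248.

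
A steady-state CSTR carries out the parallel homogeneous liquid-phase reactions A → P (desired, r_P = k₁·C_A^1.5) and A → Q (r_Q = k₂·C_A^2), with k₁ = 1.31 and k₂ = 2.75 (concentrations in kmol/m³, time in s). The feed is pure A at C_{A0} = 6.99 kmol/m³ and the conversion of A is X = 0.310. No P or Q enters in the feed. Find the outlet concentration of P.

Exit C_A = C_{A0}(1−X) = 6.99×0.690 = 4.823 kmol/m³.
Rates in a CSTR are evaluated at the outlet concentration: r_P = 1.31×4.823^1.5 = 13.88, r_Q = 2.75×4.823^2 = 63.97.
Fraction of consumed A going to P: r_P/(r_P+r_Q) = 0.1782.
C_P = 0.1782·C_{A0}·X = 0.1782×6.99×0.310 = 0.386 kmol/m³.

0.386 kmol/m³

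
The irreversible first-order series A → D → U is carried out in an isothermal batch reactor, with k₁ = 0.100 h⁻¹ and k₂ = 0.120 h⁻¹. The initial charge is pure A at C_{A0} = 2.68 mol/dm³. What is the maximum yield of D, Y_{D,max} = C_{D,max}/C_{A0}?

0.335

At the optimum, C_{D,max}/C_{A0} = (k₁/k₂)^[k₂/(k₂−k₁)].
= (0.100/0.120)^(0.120/(0.120−0.100)) = (0.8333)^(6.000) = 0.3349.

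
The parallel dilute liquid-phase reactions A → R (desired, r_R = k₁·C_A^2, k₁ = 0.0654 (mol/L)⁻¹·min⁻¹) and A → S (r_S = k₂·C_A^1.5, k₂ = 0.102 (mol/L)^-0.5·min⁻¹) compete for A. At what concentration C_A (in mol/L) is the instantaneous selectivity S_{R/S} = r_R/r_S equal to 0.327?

S_{R/S} = (k₁/k₂)·C_A^0.5 ⇒ C_A = (S·k₂/k₁)^(2).
= (0.327×0.102/0.0654)^(2) = (0.5100)^(2) = 0.260 mol/L.

0.260 mol/L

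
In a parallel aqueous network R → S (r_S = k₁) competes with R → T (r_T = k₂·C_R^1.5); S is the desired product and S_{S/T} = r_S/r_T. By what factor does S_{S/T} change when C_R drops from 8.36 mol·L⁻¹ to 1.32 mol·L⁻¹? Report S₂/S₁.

S_{S/T} = (k₁/k₂)·C_R^-1.5, so S₂/S₁ = (C_{R,2}/C_{R,1})^-1.5.
= (1.32/8.36)^(-1.5) = (0.1579)^(-1.5) = 15.9.

15.9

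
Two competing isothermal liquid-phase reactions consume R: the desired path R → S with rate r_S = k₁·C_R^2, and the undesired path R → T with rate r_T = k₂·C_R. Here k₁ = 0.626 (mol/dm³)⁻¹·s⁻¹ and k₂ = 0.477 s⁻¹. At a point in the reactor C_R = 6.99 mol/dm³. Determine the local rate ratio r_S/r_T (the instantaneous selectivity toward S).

S_{S/T} = r_S/r_T = (k₁·C_R^2)/(k₂·C_R) = (k₁/k₂)·C_R.
= (0.626×6.990^2) / (0.477×6.990) = 30.59/3.334 = 9.17.
Since the desired path is higher order in R, keeping C_R high (PFR or concentrated feed) favours S.

9.17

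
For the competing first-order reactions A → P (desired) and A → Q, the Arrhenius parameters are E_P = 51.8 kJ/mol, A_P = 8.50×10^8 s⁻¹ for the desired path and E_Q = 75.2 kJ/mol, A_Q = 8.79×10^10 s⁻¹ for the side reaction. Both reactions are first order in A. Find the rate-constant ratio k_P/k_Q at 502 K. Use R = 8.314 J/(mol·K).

Since both paths have the same order in A, the concentration cancels and S_{P/Q} = k_P/k_Q = (A_P/A_Q)·exp[(E_Q−E_P)/(RT)].
(E_Q−E_P)/(RT) = (75.2−51.8)×10³/(8.314×502) = 23400/4174 = 5.607.
k_P/k_Q = (8.50×10^8/8.79×10^10)·exp(5.607) = 0.009670 × 272.2 = 2.63.
Since E_P < E_Q, lowering the temperature improves selectivity toward P.

2.63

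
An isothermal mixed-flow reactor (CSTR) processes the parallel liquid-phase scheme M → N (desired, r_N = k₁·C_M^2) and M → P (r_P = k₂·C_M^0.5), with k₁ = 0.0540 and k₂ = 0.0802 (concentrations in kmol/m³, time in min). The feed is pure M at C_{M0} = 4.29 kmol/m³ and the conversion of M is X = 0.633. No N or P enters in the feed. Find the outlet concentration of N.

1.55 kmol/m³

Exit C_M = C_{M0}(1−X) = 4.29×0.367 = 1.574 kmol/m³.
A CSTR operates uniformly at the exit composition, giving r_N = 0.1339 and r_P = 0.1006 (each k·C_M^n at C_M = 1.574).
Fraction of consumed M going to N: r_N/(r_N+r_P) = 0.5708.
C_N = 0.5708·C_{M0}·X = 0.5708×4.29×0.633 = 1.55 kmol/m³.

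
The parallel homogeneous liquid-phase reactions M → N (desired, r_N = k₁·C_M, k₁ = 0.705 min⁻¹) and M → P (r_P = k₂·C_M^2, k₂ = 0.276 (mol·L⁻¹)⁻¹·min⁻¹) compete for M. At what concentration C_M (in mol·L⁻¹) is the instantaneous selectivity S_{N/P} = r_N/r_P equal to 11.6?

S_{N/P} = (k₁/k₂)·C_M⁻¹ ⇒ C_M = (S·k₂/k₁)^(-1).
= (11.6×0.276/0.705)^(-1) = (4.541)^(-1) = 0.220 mol·L⁻¹.

0.220 mol·L⁻¹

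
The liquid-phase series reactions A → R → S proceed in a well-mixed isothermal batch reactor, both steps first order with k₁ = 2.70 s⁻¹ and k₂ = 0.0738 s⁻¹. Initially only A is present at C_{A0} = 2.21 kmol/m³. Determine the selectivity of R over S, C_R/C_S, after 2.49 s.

5.91

The intermediate concentration in a first-order A→B→C sequence is C_R = k₁C_{A0}(e^(−k₁t) − e^(−k₂t))/(k₂−k₁).
e^(−k₁t) = e^(−2.70×2.49) = e^(−6.723) = 0.001203; e^(−k₂t) = e^(−0.1838) = 0.8321.
C_R = 2.70×2.21/(0.0738−2.70) × (0.001203−0.8321) = (-2.272)×(-0.8309) = 1.888 kmol/m³.
C_A = C_{A0}e^(−k₁t) = 0.002658 kmol/m³, so C_S = C_{A0}−C_A−C_R = 0.3194 kmol/m³; C_R/C_S = 5.91.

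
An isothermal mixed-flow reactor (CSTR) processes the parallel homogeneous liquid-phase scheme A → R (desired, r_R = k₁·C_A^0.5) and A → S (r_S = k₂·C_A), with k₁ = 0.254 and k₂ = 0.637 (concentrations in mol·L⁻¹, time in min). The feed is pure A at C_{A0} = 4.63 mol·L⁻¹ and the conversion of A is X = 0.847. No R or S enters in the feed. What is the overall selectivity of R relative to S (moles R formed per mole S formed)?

0.474

Exit C_A = C_{A0}(1−X) = 4.63×0.153 = 0.7084 mol·L⁻¹.
A CSTR operates uniformly at the exit composition, giving r_R = 0.2138 and r_S = 0.4512 (each k·C_A^n at C_A = 0.7084).
Overall selectivity = C_R/C_S = r_Rτ/(r_Sτ) = r_R/r_S = 0.474.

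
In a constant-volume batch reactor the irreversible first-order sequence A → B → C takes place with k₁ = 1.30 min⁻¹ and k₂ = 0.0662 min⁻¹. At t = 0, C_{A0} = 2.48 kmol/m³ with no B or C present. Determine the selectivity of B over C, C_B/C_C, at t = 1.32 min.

Solving the coupled first-order balances gives C_B(t) = [k₁/(k₂−k₁)]·C_{A0}·(e^(−k₁t) − e^(−k₂t)).
e^(−k₁t) = e^(−1.30×1.32) = e^(−1.716) = 0.1798; e^(−k₂t) = e^(−0.08738) = 0.9163.
C_B = 1.30×2.48/(0.0662−1.30) × (0.1798−0.9163) = (-2.613)×(-0.7365) = 1.925 kmol/m³.
C_A = C_{A0}e^(−k₁t) = 0.4459 kmol/m³, so C_C = C_{A0}−C_A−C_B = 0.1095 kmol/m³; C_B/C_C = 17.6.

17.6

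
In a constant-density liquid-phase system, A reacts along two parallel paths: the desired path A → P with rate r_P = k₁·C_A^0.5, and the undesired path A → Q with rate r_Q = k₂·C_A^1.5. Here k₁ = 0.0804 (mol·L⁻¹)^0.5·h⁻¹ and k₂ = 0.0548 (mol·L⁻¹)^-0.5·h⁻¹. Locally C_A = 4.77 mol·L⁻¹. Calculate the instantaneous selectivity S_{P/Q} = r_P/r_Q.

0.308

S_{P/Q} = r_P/r_Q = (k₁·C_A^0.5)/(k₂·C_A^1.5) = (k₁/k₂)·C_A⁻¹.
= (0.0804×4.770^0.5) / (0.0548×4.770^1.5) = 0.1756/0.5709 = 0.308.
The undesired path is higher order in A, so low C_A (CSTR or dilute feed) favours P.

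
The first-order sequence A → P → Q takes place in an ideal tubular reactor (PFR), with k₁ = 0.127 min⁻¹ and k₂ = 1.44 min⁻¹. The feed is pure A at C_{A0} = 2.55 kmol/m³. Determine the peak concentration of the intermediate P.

0.178 kmol/m³

At the optimum, C_{P,max}/C_{A0} = (k₁/k₂)^[k₂/(k₂−k₁)].
= (0.127/1.44)^(1.44/(1.44−0.127)) = (0.08819)^(1.097) = 0.06973.
C_{P,max} = 0.06973×2.55 = 0.178 kmol/m³.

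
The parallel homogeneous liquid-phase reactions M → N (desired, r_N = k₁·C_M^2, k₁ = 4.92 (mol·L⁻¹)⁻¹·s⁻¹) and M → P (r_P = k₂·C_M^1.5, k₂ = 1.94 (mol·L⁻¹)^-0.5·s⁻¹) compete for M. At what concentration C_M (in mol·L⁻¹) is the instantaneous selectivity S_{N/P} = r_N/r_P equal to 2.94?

S_{N/P} = (k₁/k₂)·C_M^0.5 ⇒ C_M = (S·k₂/k₁)^(2).
= (2.94×1.94/4.92)^(2) = (1.159)^(2) = 1.34 mol·L⁻¹.

1.34 mol·L⁻¹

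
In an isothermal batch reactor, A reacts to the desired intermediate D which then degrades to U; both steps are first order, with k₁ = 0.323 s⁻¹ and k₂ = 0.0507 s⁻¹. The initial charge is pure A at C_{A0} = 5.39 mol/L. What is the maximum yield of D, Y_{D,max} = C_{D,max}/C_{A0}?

At the optimum, C_{D,max}/C_{A0} = (k₁/k₂)^[k₂/(k₂−k₁)].
= (0.323/0.0507)^(0.0507/(0.0507−0.323)) = (6.371)^(-0.1862) = 0.7084.

0.708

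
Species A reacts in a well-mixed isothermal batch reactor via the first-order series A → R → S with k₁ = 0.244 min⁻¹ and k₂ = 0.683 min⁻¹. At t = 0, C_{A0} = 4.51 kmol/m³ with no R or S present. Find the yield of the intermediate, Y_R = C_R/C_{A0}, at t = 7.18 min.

0.0923

Solving the coupled first-order balances gives C_R(t) = [k₁/(k₂−k₁)]·C_{A0}·(e^(−k₁t) − e^(−k₂t)).
e^(−k₁t) = e^(−0.244×7.18) = e^(−1.752) = 0.1734; e^(−k₂t) = e^(−4.904) = 0.007417.
C_R = 0.244×4.51/(0.683−0.244) × (0.1734−0.007417) = 2.507×0.1660 = 0.4162 kmol/m³.
Y_R = C_R/C_{A0} = 0.4162/4.51 = 0.0923.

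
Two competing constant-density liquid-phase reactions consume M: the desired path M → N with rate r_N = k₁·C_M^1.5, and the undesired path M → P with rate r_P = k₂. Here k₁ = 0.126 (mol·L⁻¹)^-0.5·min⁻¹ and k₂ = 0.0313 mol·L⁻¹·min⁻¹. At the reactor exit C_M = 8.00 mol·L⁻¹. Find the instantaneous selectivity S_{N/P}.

91.1

S_{N/P} = r_N/r_P = (k₁·C_M^1.5)/(k₂) = (k₁/k₂)·C_M^1.5.
= (0.126×8.000^1.5) / (0.0313) = 2.851/0.03130 = 91.1.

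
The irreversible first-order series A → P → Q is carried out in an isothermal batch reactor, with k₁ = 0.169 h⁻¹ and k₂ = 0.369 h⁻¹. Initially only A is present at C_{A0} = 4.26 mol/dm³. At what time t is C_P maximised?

3.90 h

For first-order series the maximum of C_P occurs at t_opt = ln(k₂/k₁)/(k₂−k₁).
= ln(0.369/0.169)/(0.369−0.169) = ln(2.183)/0.2000 = 0.7809/0.2000 = 3.90 h.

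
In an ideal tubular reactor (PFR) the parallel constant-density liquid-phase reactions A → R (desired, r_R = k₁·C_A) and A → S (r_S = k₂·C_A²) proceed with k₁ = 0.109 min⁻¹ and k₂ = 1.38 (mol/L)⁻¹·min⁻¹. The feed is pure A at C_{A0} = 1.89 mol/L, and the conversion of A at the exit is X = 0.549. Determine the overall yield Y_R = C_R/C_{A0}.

C_A = C_{A0}(1−X) = 0.8524 mol/L.
Along a PFR/batch, dC_R/dC_A = −r_R/(r_R+r_S) = −k₁/(k₁+k₂·C_A).
Integrating from C_{A0} to C_A: C_R = (0.109/1.38)·ln[(0.109+1.38·1.89)/(0.109+1.38·0.852)] = 0.07899·ln(2.717/1.285) = 0.05913 mol/L.
Y_R = C_R/C_{A0} = 0.05913/1.89 = 0.0313.

0.0313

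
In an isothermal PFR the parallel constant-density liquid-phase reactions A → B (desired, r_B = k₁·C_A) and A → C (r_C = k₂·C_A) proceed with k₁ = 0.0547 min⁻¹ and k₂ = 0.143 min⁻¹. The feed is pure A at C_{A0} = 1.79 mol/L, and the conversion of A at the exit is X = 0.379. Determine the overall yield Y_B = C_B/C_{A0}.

C_A = C_{A0}(1−X) = 1.112 mol/L.
Both paths are first order in A, so the instantaneous fraction to B is constant: dC_B/d(−C_A) = k₁/(k₁+k₂) = 0.2767.
C_B = 0.2767·(C_{A0}−C_A) = 0.2767×0.6784 = 0.188 mol/L.
Y_B = C_B/C_{A0} = 0.1877/1.79 = 0.105.

0.105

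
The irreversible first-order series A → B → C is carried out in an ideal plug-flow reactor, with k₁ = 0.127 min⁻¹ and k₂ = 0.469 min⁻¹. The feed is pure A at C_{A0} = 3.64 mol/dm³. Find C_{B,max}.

0.607 mol/dm³

At the optimum, C_{B,max}/C_{A0} = (k₁/k₂)^[k₂/(k₂−k₁)].
= (0.127/0.469)^(0.469/(0.469−0.127)) = (0.2708)^(1.371) = 0.1667.
C_{B,max} = 0.1667×3.64 = 0.607 mol/dm³.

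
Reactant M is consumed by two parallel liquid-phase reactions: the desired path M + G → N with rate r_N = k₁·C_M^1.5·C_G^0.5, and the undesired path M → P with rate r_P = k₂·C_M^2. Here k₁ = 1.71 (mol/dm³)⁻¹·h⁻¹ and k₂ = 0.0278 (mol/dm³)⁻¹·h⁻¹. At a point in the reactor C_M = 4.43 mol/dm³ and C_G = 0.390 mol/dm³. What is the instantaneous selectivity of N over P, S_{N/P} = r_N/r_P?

18.3

S_{N/P} = r_N/r_P = (k₁·C_M^1.5·C_G^0.5)/(k₂·C_M^2) = (k₁/k₂)·C_M^-0.5·C_G^0.5.
= (1.71×4.430^1.5×0.3900^0.5) / (0.0278×4.430^2) = 9.957/0.5456 = 18.3.
The undesired path is higher order in M, so low C_M (CSTR or dilute feed) favours N.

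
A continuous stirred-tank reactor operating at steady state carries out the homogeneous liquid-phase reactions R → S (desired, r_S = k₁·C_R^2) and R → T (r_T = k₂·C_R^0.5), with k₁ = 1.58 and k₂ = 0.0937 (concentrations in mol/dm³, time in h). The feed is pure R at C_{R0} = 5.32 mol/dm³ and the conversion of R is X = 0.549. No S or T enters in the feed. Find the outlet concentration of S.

Exit C_R = C_{R0}(1−X) = 5.32×0.451 = 2.399 mol/dm³.
A CSTR operates uniformly at the exit composition, giving r_S = 9.096 and r_T = 0.1451 (each k·C_R^n at C_R = 2.399).
Fraction of consumed R going to S: r_S/(r_S+r_T) = 0.9843.
C_S = 0.9843·C_{R0}·X = 0.9843×5.32×0.549 = 2.87 mol/dm³.

2.87 mol/dm³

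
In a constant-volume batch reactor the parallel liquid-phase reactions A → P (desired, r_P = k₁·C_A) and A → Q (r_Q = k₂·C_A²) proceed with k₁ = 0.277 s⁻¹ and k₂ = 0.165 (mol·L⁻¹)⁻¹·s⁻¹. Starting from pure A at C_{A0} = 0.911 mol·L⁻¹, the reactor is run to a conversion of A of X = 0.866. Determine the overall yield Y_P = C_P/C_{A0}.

C_A = C_{A0}(1−X) = 0.1221 mol·L⁻¹.
Along a PFR/batch, dC_P/dC_A = −r_P/(r_P+r_Q) = −k₁/(k₁+k₂·C_A).
Integrating from C_{A0} to C_A: C_P = (0.277/0.165)·ln[(0.277+0.165·0.911)/(0.277+0.165·0.122)] = 1.679·ln(0.4273/0.2971) = 0.6099 mol·L⁻¹.
Y_P = C_P/C_{A0} = 0.6099/0.911 = 0.670.

0.670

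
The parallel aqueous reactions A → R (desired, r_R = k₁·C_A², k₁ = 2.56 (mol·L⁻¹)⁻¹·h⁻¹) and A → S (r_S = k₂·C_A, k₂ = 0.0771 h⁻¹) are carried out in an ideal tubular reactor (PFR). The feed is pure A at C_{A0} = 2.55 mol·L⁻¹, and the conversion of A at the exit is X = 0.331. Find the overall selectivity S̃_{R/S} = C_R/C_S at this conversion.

C_A = C_{A0}(1−X) = 1.706 mol·L⁻¹.
Along a PFR/batch, dC_S/dC_A = −r_S/(r_R+r_S) = −k₂/(k₂+k₁·C_A).
Integrating from C_{A0} to C_A: C_S = (0.0771/2.56)·ln[(0.0771+2.56·2.55)/(0.0771+2.56·1.71)] = 0.03012·ln(6.605/4.444) = 0.01193 mol·L⁻¹.
Then C_R = (C_{A0}−C_A) − C_S = 0.8440 − 0.01193 = 0.8321 mol·L⁻¹.
S̃_{R/S} = C_R/C_S = 0.8321/0.01193 = 69.7.

69.7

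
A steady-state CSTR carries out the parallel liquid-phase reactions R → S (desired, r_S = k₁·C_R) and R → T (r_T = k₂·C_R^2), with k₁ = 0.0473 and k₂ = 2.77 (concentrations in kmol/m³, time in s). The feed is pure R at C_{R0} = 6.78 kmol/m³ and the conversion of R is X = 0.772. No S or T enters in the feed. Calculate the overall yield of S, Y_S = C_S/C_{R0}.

0.00843

Exit C_R = C_{R0}(1−X) = 6.78×0.228 = 1.546 kmol/m³.
In a CSTR the entire volume is at exit conditions, so r_S = 0.0473×1.546 = 0.07312 and r_T = 2.77×1.546^2 = 6.619.
Fraction of consumed R going to S: r_S/(r_S+r_T) = 0.01093.
C_S = 0.01093·C_{R0}·X = 0.01093×6.78×0.772 = 0.0572 kmol/m³; Y_S = C_S/C_{R0} = 0.00843.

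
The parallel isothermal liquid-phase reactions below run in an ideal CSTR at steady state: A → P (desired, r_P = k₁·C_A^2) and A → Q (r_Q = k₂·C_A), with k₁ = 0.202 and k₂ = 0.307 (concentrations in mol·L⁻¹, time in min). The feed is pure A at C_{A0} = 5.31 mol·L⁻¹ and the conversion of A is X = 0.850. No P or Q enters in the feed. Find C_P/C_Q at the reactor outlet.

0.524

Exit C_A = C_{A0}(1−X) = 5.31×0.150 = 0.7965 mol·L⁻¹.
In a CSTR the entire volume is at exit conditions, so r_P = 0.202×0.7965^2 = 0.1282 and r_Q = 0.307×0.7965 = 0.2445.
Overall selectivity = C_P/C_Q = r_Pτ/(r_Qτ) = r_P/r_Q = 0.524.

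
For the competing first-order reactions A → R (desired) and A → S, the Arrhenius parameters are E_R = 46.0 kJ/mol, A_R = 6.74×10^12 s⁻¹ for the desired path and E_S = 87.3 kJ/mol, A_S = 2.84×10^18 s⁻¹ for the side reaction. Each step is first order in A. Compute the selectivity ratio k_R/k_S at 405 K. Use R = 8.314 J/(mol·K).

0.504

Since both paths have the same order in A, the concentration cancels and S_{R/S} = k_R/k_S = (A_R/A_S)·exp[(E_S−E_R)/(RT)].
(E_S−E_R)/(RT) = (87.3−46.0)×10³/(8.314×405) = 41300/3367 = 12.27.
k_R/k_S = (6.74×10^12/2.84×10^18)·exp(12.27) = 2.373×10^-6 × 2.122×10^5 = 0.504.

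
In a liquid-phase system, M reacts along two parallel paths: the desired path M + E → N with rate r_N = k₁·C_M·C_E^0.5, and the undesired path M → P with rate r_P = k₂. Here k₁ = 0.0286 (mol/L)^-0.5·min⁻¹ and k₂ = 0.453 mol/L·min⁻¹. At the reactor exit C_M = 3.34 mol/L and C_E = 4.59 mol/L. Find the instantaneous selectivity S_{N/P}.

0.452

S_{N/P} = r_N/r_P = (k₁·C_M·C_E^0.5)/(k₂) = (k₁/k₂)·C_M·C_E^0.5.
= (0.0286×3.340×4.590^0.5) / (0.453) = 0.2047/0.4530 = 0.452.
Since the desired path is higher order in M, keeping C_M high (PFR or concentrated feed) favours N.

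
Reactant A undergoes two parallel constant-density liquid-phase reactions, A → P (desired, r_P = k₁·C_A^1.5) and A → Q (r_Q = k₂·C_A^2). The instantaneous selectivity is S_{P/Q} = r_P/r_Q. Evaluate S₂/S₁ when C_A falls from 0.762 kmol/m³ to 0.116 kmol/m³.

2.56

S_{P/Q} = (k₁/k₂)·C_A^-0.5, so S₂/S₁ = (C_{A,2}/C_{A,1})^-0.5.
= (0.116/0.762)^(-0.5) = (0.1522)^(-0.5) = 2.56.
Selectivity toward P rises as C_A falls — low-concentration operation is favoured.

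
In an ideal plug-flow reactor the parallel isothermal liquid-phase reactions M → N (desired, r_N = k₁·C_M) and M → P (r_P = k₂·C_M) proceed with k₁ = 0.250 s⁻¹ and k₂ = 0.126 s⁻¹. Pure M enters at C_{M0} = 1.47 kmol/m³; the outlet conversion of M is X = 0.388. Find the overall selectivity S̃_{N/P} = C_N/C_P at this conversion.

1.98

C_M = C_{M0}(1−X) = 0.8996 kmol/m³.
Both paths are first order in M, so the instantaneous fraction to N is constant: dC_N/d(−C_M) = k₁/(k₁+k₂) = 0.6649.
C_N = 0.6649·(C_{M0}−C_M) = 0.6649×0.5704 = 0.379 kmol/m³.
C_P = (C_{M0}−C_M)−C_N = 0.1911 kmol/m³; S̃_{N/P} = 0.3792/0.1911 = 1.98.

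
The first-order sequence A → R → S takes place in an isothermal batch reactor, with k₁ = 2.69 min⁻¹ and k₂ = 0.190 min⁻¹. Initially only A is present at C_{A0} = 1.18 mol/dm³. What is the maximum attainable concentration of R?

At the optimum, C_{R,max}/C_{A0} = (k₁/k₂)^[k₂/(k₂−k₁)].
= (2.69/0.190)^(0.190/(0.190−2.69)) = (14.16)^(-0.07600) = 0.8176.
C_{R,max} = 0.8176×1.18 = 0.965 mol/dm³.

0.965 mol/dm³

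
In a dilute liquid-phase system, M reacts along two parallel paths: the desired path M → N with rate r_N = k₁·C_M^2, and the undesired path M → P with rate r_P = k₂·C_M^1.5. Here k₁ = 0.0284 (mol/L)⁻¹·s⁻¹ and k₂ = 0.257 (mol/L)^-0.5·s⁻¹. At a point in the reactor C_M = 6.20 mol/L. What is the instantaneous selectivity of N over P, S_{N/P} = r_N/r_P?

0.275

S_{N/P} = r_N/r_P = (k₁·C_M^2)/(k₂·C_M^1.5) = (k₁/k₂)·C_M^0.5.
= (0.0284×6.200^2) / (0.257×6.200^1.5) = 1.092/3.968 = 0.275.
Since the desired path is higher order in M, keeping C_M high (PFR or concentrated feed) favours N.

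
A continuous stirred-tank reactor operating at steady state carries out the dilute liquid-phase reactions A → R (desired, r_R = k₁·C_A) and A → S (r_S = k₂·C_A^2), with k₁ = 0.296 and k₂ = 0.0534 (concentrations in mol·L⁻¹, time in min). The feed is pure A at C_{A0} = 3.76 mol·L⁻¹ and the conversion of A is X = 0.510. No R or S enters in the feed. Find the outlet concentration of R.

1.44 mol·L⁻¹

Exit C_A = C_{A0}(1−X) = 3.76×0.490 = 1.842 mol·L⁻¹.
A CSTR operates uniformly at the exit composition, giving r_R = 0.5454 and r_S = 0.1813 (each k·C_A^n at C_A = 1.842).
Fraction of consumed A going to R: r_R/(r_R+r_S) = 0.7505.
C_R = 0.7505·C_{A0}·X = 0.7505×3.76×0.510 = 1.44 mol·L⁻¹.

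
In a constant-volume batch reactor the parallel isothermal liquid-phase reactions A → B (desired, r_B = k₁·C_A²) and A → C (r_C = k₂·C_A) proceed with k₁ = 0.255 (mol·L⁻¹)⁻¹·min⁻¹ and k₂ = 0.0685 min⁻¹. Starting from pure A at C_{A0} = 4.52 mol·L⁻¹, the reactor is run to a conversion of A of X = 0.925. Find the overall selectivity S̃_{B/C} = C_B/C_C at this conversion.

C_A = C_{A0}(1−X) = 0.3390 mol·L⁻¹.
Along a PFR/batch, dC_C/dC_A = −r_C/(r_B+r_C) = −k₂/(k₂+k₁·C_A).
Integrating from C_{A0} to C_A: C_C = (0.0685/0.255)·ln[(0.0685+0.255·4.52)/(0.0685+0.255·0.339)] = 0.2686·ln(1.221/0.1549) = 0.5546 mol·L⁻¹.
Then C_B = (C_{A0}−C_A) − C_C = 4.181 − 0.5546 = 3.626 mol·L⁻¹.
S̃_{B/C} = C_B/C_C = 3.626/0.5546 = 6.54.

6.54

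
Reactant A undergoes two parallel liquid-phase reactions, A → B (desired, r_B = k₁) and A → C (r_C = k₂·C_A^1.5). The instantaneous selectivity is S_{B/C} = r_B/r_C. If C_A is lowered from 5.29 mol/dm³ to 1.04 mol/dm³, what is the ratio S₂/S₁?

S_{B/C} = (k₁/k₂)·C_A^-1.5, so S₂/S₁ = (C_{A,2}/C_{A,1})^-1.5.
= (1.04/5.29)^(-1.5) = (0.1966)^(-1.5) = 11.5.
Selectivity toward B rises as C_A falls — low-concentration operation is favoured.

11.5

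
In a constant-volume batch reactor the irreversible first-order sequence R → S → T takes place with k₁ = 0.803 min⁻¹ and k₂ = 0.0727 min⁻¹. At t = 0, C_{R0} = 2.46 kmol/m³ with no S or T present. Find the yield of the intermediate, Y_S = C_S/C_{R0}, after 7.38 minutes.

Solving the coupled first-order balances gives C_S(t) = [k₁/(k₂−k₁)]·C_{R0}·(e^(−k₁t) − e^(−k₂t)).
e^(−k₁t) = e^(−0.803×7.38) = e^(−5.926) = 0.002669; e^(−k₂t) = e^(−0.5365) = 0.5848.
C_S = 0.803×2.46/(0.0727−0.803) × (0.002669−0.5848) = (-2.705)×(-0.5821) = 1.575 kmol/m³.
Y_S = C_S/C_{R0} = 1.575/2.46 = 0.640.

0.640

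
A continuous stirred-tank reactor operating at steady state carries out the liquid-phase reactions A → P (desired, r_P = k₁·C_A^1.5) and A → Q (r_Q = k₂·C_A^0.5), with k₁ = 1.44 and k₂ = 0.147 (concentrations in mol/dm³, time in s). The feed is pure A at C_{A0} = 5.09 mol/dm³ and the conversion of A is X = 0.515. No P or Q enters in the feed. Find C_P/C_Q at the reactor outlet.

24.2

Exit C_A = C_{A0}(1−X) = 5.09×0.485 = 2.469 mol/dm³.
Rates in a CSTR are evaluated at the outlet concentration: r_P = 1.44×2.469^1.5 = 5.585, r_Q = 0.147×2.469^0.5 = 0.2310.
Overall selectivity = C_P/C_Q = r_Pτ/(r_Qτ) = r_P/r_Q = 24.2.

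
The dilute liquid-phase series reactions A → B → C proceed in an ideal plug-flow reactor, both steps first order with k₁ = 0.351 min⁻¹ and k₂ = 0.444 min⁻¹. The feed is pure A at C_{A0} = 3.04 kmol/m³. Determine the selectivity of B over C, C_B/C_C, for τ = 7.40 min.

The intermediate concentration in a first-order A→B→C sequence is C_B = k₁C_{A0}(e^(−k₁τ) − e^(−k₂τ))/(k₂−k₁).
e^(−k₁τ) = e^(−0.351×7.40) = e^(−2.597) = 0.07447; e^(−k₂τ) = e^(−3.286) = 0.03742.
C_B = 0.351×3.04/(0.444−0.351) × (0.07447−0.03742) = 11.47×0.03705 = 0.4251 kmol/m³.
C_A = C_{A0}e^(−k₁τ) = 0.2264 kmol/m³, so C_C = C_{A0}−C_A−C_B = 2.389 kmol/m³; C_B/C_C = 0.178.

0.178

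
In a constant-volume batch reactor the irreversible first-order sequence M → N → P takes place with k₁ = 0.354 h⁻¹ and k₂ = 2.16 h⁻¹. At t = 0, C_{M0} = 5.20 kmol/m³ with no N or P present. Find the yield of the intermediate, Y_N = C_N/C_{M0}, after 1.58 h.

0.106

For first-order series with pure M initially, C_N(t) = k₁C_{M0}/(k₂−k₁)·(e^(−k₁t) − e^(−k₂t)).
e^(−k₁t) = e^(−0.354×1.58) = e^(−0.5593) = 0.5716; e^(−k₂t) = e^(−3.413) = 0.03295.
C_N = 0.354×5.20/(2.16−0.354) × (0.5716−0.03295) = 1.019×0.5386 = 0.5490 kmol/m³.
Y_N = C_N/C_{M0} = 0.5490/5.20 = 0.106.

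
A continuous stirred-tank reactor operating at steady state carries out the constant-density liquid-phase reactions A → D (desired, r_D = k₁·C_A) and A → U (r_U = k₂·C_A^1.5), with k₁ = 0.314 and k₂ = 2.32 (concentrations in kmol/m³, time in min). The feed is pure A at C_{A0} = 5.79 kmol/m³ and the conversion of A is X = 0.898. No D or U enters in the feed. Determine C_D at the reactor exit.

Exit C_A = C_{A0}(1−X) = 5.79×0.102 = 0.5906 kmol/m³.
Rates in a CSTR are evaluated at the outlet concentration: r_D = 0.314×0.5906 = 0.1854, r_U = 2.32×0.5906^1.5 = 1.053.
Fraction of consumed A going to D: r_D/(r_D+r_U) = 0.1497.
C_D = 0.1497·C_{A0}·X = 0.1497×5.79×0.898 = 0.779 kmol/m³.

0.779 kmol/m³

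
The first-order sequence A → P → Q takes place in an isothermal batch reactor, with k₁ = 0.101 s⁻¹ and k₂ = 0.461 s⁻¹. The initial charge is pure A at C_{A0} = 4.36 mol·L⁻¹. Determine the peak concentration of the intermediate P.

Evaluating C_P at t_opt = ln(k₂/k₁)/(k₂−k₁) gives C_{P,max}/C_{A0} = (k₁/k₂)^[k₂/(k₂−k₁)].
= (0.101/0.461)^(0.461/(0.461−0.101)) = (0.2191)^(1.281) = 0.1431.
C_{P,max} = 0.1431×4.36 = 0.624 mol·L⁻¹.

0.624 mol·L⁻¹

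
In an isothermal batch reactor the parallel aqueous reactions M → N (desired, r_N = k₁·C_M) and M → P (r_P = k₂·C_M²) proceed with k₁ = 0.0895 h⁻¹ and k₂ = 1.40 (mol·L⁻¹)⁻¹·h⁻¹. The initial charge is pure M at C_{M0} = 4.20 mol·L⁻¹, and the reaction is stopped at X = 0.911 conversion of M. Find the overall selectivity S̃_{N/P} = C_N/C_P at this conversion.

C_M = C_{M0}(1−X) = 0.3738 mol·L⁻¹.
Along a PFR/batch, dC_N/dC_M = −r_N/(r_N+r_P) = −k₁/(k₁+k₂·C_M).
Integrating from C_{M0} to C_M: C_N = (0.0895/1.40)·ln[(0.0895+1.40·4.20)/(0.0895+1.40·0.374)] = 0.06393·ln(5.970/0.6128) = 0.1455 mol·L⁻¹.
C_P = (C_{M0}−C_M)−C_N = 3.681 mol·L⁻¹; S̃_{N/P} = 0.1455/3.681 = 0.0395.

0.0395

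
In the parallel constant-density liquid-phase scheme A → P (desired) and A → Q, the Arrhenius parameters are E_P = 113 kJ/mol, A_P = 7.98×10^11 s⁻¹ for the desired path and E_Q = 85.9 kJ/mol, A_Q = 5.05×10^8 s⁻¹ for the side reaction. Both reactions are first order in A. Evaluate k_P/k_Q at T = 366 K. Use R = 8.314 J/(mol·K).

0.214

Since both paths have the same order in A, the concentration cancels and S_{P/Q} = k_P/k_Q = (A_P/A_Q)·exp[(E_Q−E_P)/(RT)].
(E_Q−E_P)/(RT) = (85.9−113)×10³/(8.314×366) = -27100/3043 = -8.906.
k_P/k_Q = (7.98×10^11/5.05×10^8)·exp(-8.906) = 1580 × 1.356×10^-4 = 0.214.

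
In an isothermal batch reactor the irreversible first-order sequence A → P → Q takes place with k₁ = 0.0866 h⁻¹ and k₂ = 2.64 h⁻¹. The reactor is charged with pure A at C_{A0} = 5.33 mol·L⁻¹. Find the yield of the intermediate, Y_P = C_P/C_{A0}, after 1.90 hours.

For first-order series with pure A initially, C_P(t) = k₁C_{A0}/(k₂−k₁)·(e^(−k₁t) − e^(−k₂t)).
e^(−k₁t) = e^(−0.0866×1.90) = e^(−0.1645) = 0.8483; e^(−k₂t) = e^(−5.016) = 0.006631.
C_P = 0.0866×5.33/(2.64−0.0866) × (0.8483−0.006631) = 0.1808×0.8417 = 0.1521 mol·L⁻¹.
Y_P = C_P/C_{A0} = 0.1521/5.33 = 0.0285.

0.0285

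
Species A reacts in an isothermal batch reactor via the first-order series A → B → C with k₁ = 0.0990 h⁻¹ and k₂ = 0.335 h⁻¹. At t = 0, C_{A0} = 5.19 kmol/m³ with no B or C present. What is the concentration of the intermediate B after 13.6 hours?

The intermediate concentration in a first-order A→B→C sequence is C_B = k₁C_{A0}(e^(−k₁t) − e^(−k₂t))/(k₂−k₁).
e^(−k₁t) = e^(−0.0990×13.6) = e^(−1.346) = 0.2602; e^(−k₂t) = e^(−4.556) = 0.01050.
C_B = 0.0990×5.19/(0.335−0.0990) × (0.2602−0.01050) = 2.177×0.2497 = 0.5436 kmol/m³.

0.544 kmol/m³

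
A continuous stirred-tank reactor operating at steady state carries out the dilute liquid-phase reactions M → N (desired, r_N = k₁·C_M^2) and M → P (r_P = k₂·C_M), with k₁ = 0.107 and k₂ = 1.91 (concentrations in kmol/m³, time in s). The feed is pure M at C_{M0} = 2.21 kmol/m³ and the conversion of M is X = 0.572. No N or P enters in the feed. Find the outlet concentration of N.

Exit C_M = C_{M0}(1−X) = 2.21×0.428 = 0.9459 kmol/m³.
A CSTR operates uniformly at the exit composition, giving r_N = 0.09573 and r_P = 1.807 (each k·C_M^n at C_M = 0.9459).
Fraction of consumed M going to N: r_N/(r_N+r_P) = 0.05032.
C_N = 0.05032·C_{M0}·X = 0.05032×2.21×0.572 = 0.0636 kmol/m³.

0.0636 kmol/m³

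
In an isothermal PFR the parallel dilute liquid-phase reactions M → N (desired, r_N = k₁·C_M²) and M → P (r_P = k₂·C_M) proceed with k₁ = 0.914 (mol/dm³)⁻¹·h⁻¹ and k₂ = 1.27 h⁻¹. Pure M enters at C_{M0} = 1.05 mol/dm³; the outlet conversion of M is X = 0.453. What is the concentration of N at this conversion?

C_M = C_{M0}(1−X) = 0.5743 mol/dm³.
Along a PFR/batch, dC_P/dC_M = −r_P/(r_N+r_P) = −k₂/(k₂+k₁·C_M).
Integrating from C_{M0} to C_M: C_P = (1.27/0.914)·ln[(1.27+0.914·1.05)/(1.27+0.914·0.574)] = 1.389·ln(2.230/1.795) = 0.3014 mol/dm³.
Then C_N = (C_{M0}−C_M) − C_P = 0.4757 − 0.3014 = 0.1743 mol/dm³.

0.174 mol/dm³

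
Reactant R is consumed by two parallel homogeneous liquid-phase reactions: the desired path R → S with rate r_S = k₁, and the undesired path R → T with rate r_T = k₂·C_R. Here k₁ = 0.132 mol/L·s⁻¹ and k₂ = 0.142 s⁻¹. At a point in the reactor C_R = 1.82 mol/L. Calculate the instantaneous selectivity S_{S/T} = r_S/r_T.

S_{S/T} = r_S/r_T = (k₁)/(k₂·C_R) = (k₁/k₂)·C_R⁻¹.
= (0.132) / (0.142×1.820) = 0.1320/0.2584 = 0.511.

0.511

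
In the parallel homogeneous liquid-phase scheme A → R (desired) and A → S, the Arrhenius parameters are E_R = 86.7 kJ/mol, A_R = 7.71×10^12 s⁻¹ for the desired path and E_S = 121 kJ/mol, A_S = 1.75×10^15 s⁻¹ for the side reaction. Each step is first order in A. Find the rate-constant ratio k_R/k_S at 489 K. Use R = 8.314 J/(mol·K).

With equal orders, S_{R/S} = k_R/k_S = (A_R/A_S)·exp[(E_S−E_R)/(RT)].
(E_S−E_R)/(RT) = (121−86.7)×10³/(8.314×489) = 34300/4066 = 8.437.
k_R/k_S = (7.71×10^12/1.75×10^15)·exp(8.437) = 0.004406 × 4614 = 20.3.

20.3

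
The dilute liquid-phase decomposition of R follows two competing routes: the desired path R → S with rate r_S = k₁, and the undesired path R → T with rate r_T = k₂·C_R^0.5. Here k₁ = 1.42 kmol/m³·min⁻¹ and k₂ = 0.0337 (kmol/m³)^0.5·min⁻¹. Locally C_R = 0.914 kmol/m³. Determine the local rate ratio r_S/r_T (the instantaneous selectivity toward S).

44.1

S_{S/T} = r_S/r_T = (k₁)/(k₂·C_R^0.5) = (k₁/k₂)·C_R^-0.5.
= (1.42) / (0.0337×0.9140^0.5) = 1.420/0.03222 = 44.1.
The undesired path is higher order in R, so low C_R (CSTR or dilute feed) favours S.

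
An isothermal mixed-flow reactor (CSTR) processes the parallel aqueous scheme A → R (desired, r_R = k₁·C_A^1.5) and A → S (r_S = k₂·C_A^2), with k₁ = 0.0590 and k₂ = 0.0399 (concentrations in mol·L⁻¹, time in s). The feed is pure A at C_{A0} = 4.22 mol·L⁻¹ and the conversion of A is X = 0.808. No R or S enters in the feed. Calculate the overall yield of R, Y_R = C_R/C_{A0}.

Exit C_A = C_{A0}(1−X) = 4.22×0.192 = 0.8102 mol·L⁻¹.
Rates in a CSTR are evaluated at the outlet concentration: r_R = 0.0590×0.8102^1.5 = 0.04303, r_S = 0.0399×0.8102^2 = 0.02619.
Fraction of consumed A going to R: r_R/(r_R+r_S) = 0.6216.
C_R = 0.6216·C_{A0}·X = 0.6216×4.22×0.808 = 2.12 mol·L⁻¹; Y_R = C_R/C_{A0} = 0.502.

0.502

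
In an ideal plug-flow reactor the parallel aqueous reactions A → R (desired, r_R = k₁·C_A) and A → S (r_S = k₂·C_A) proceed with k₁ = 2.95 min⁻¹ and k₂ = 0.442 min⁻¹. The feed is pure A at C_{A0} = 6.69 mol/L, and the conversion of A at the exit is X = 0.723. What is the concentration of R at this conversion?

4.21 mol/L

C_A = C_{A0}(1−X) = 1.853 mol/L.
Both paths are first order in A, so the instantaneous fraction to R is constant: dC_R/d(−C_A) = k₁/(k₁+k₂) = 0.8697.
C_R = 0.8697·(C_{A0}−C_A) = 0.8697×4.837 = 4.21 mol/L.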